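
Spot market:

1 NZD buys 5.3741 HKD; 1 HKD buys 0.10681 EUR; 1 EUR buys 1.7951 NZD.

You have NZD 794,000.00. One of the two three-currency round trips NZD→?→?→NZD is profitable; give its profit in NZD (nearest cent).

Profit: NZD 24,138.46

Profitable loop is NZD → HKD → EUR → NZD:
NZD 794,000.00 × 5.3741 = HKD 4,267,035.40
HKD 4,267,035.40 × 0.10681 = EUR 455,762.05
EUR 455,762.05 × 1.7951 = NZD 818,138.46
Profit = NZD 818,138.46 − NZD 794,000.00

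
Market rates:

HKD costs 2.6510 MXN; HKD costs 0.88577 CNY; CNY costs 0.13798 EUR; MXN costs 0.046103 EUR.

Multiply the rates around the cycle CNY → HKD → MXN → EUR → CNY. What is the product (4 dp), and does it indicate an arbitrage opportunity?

1.0000 (no arbitrage)

Around CNY → HKD → MXN → EUR → CNY: 1 ÷ 0.88577 × 2.6510 × 0.046103 ÷ 0.13798 = 1.000004
Product ≈ 1 (deviation 0.000%, within rounding noise).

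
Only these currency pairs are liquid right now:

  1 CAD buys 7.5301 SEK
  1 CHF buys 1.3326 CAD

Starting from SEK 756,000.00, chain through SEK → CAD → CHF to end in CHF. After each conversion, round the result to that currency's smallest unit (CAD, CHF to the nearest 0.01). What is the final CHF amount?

CHF 75,339.24

SEK 756,000.00 ÷ 7.5301 = CAD 100,397.07
CAD 100,397.07 ÷ 1.3326 = CHF 75,339.24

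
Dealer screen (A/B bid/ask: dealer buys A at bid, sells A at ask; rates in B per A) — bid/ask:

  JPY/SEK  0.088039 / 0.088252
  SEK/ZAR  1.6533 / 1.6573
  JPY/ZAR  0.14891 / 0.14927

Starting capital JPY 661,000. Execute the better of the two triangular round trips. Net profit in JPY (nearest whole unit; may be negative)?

Best loop JPY → ZAR → SEK → JPY:
JPY 661,000 × 0.14891 (sell JPY at bid) = ZAR 98,429.51
ZAR 98,429.51 ÷ 1.6573 (buy SEK at ask) = SEK 59,391.49
SEK 59,391.49 ÷ 0.088252 (buy JPY at ask) = JPY 672,976

Net profit: JPY 11,976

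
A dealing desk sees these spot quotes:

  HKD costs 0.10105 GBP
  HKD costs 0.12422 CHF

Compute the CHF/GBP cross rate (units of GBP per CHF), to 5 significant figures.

1 CHF ÷ 0.12422 = 8.05023 HKD
8.05023 HKD × 0.10105 = 0.813476 GBP

CHF/GBP = 0.81348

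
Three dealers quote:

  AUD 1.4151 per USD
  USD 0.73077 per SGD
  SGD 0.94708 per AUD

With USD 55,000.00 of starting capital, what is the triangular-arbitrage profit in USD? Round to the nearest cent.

Profit: USD 1,157.55

Profitable loop is USD → SGD → AUD → USD:
USD 55,000.00 ÷ 0.73077 = SGD 75,263.08
SGD 75,263.08 ÷ 0.94708 = AUD 79,468.55
AUD 79,468.55 ÷ 1.4151 = USD 56,157.55
Profit = USD 56,157.55 − USD 55,000.00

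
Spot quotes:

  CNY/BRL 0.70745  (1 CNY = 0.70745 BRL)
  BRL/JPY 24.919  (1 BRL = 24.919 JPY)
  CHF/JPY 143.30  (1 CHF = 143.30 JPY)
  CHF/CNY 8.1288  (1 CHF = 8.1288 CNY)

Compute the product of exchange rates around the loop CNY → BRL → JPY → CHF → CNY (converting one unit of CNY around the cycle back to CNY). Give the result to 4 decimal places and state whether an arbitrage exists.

1.0000 (no arbitrage)

Around CNY → BRL → JPY → CHF → CNY: 1 × 0.70745 × 24.919 ÷ 143.30 × 8.1288 = 1.000015
Product ≈ 1 (deviation 0.002%, within rounding noise).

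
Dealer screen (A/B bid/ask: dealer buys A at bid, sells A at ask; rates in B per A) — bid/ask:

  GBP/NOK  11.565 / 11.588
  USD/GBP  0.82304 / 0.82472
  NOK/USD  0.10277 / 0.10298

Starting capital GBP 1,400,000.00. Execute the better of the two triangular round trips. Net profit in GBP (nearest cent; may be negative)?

Best loop GBP → USD → NOK → GBP:
GBP 1,400,000.00 ÷ 0.82472 (buy USD at ask) = USD 1,697,545.83
USD 1,697,545.83 ÷ 0.10298 (buy NOK at ask) = NOK 16,484,228.33
NOK 16,484,228.33 ÷ 11.588 (buy GBP at ask) = GBP 1,422,525.74

Net profit: GBP 22,525.74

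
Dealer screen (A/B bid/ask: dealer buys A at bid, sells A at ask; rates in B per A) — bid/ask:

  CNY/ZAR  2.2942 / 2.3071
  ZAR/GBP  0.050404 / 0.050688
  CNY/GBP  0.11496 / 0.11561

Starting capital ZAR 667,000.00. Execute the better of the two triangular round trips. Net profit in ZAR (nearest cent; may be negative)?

Best loop ZAR → GBP → CNY → ZAR:
ZAR 667,000.00 × 0.050404 (sell ZAR at bid) = GBP 33,619.47
GBP 33,619.47 ÷ 0.11561 (buy CNY at ask) = CNY 290,800.69
CNY 290,800.69 × 2.2942 (sell CNY at bid) = ZAR 667,154.95

Net profit: ZAR 154.95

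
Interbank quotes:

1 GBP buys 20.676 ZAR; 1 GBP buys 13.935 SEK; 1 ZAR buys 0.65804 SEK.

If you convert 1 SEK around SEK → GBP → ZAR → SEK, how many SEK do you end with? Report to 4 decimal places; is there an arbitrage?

Around SEK → GBP → ZAR → SEK: 1 ÷ 13.935 × 20.676 × 0.65804 = 0.976364
Product < 1; profitable direction is SEK → ZAR → GBP → SEK.

0.9764 (arbitrage exists)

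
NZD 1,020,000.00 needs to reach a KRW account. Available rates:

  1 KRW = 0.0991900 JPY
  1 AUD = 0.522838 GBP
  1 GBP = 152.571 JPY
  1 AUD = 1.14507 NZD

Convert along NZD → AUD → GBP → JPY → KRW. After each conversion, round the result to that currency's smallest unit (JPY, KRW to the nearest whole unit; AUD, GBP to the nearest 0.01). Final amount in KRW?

NZD 1,020,000.00 ÷ 1.14507 = AUD 890,775.24
AUD 890,775.24 × 0.522838 = GBP 465,731.14
GBP 465,731.14 × 152.571 = JPY 71,057,066
JPY 71,057,066 ÷ 0.0991900 = KRW 716,373,284

KRW 716,373,284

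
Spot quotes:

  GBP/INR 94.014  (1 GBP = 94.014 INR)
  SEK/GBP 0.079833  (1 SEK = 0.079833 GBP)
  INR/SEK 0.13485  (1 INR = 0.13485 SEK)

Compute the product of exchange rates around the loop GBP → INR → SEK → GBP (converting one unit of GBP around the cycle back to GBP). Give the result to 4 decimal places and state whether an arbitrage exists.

Around GBP → INR → SEK → GBP: 1 × 94.014 × 0.13485 × 0.079833 = 1.012106
Product > 1; profitable direction is GBP → INR → SEK → GBP.

1.0121 (arbitrage exists)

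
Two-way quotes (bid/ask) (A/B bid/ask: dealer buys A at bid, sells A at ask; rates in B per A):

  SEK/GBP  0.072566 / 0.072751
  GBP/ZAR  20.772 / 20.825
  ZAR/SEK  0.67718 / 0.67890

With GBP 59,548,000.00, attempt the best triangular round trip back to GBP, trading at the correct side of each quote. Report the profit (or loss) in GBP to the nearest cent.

Best loop GBP → ZAR → SEK → GBP:
GBP 59,548,000.00 × 20.772 (sell GBP at bid) = ZAR 1,236,931,056.00
ZAR 1,236,931,056.00 × 0.67718 (sell ZAR at bid) = SEK 837,624,972.50
SEK 837,624,972.50 × 0.072566 (sell SEK at bid) = GBP 60,783,093.75

Net profit: GBP 1,235,093.75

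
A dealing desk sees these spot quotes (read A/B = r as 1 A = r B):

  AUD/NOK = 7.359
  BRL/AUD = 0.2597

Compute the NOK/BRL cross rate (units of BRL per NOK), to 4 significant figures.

NOK/BRL = 0.5233

1 NOK ÷ 7.359 = 0.135888 AUD
0.135888 AUD ÷ 0.2597 = 0.52325 BRL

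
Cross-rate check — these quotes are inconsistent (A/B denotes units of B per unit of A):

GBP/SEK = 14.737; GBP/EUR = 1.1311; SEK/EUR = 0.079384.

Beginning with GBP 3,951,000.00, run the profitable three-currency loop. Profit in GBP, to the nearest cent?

Profitable loop is GBP → SEK → EUR → GBP:
GBP 3,951,000.00 × 14.737 = SEK 58,225,887.00
SEK 58,225,887.00 × 0.079384 = EUR 4,622,203.81
EUR 4,622,203.81 ÷ 1.1311 = GBP 4,086,467.88
Profit = GBP 4,086,467.88 − GBP 3,951,000.00

Profit: GBP 135,467.88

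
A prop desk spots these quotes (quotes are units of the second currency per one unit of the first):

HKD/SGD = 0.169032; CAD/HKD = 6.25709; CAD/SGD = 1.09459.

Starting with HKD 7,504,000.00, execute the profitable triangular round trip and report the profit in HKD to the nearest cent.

Profitable loop is HKD → CAD → SGD → HKD:
HKD 7,504,000.00 ÷ 6.25709 = CAD 1,199,279.54
CAD 1,199,279.54 × 1.09459 = SGD 1,312,719.39
SGD 1,312,719.39 ÷ 0.169032 = HKD 7,766,099.84
Profit = HKD 7,766,099.84 − HKD 7,504,000.00

Profit: HKD 262,099.84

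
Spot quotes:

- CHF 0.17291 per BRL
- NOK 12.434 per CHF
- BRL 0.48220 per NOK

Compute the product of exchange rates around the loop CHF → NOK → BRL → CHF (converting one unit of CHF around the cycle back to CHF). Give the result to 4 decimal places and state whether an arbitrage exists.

Around CHF → NOK → BRL → CHF: 1 × 12.434 × 0.48220 × 0.17291 = 1.036712
Product > 1; profitable direction is CHF → NOK → BRL → CHF.

1.0367 (arbitrage exists)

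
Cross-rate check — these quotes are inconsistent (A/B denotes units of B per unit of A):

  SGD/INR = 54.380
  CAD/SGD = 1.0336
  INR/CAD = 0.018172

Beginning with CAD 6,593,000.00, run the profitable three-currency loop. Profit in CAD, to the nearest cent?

Profitable loop is CAD → SGD → INR → CAD:
CAD 6,593,000.00 × 1.0336 = SGD 6,814,524.80
SGD 6,814,524.80 × 54.380 = INR 370,573,858.62
INR 370,573,858.62 × 0.018172 = CAD 6,734,068.16
Profit = CAD 6,734,068.16 − CAD 6,593,000.00

Profit: CAD 141,068.16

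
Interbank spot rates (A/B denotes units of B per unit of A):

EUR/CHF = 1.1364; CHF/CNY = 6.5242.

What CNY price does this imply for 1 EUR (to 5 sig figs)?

1 EUR × 1.1364 = 1.1364 CHF
1.1364 CHF × 6.5242 = 7.4141 CNY

EUR/CNY = 7.4141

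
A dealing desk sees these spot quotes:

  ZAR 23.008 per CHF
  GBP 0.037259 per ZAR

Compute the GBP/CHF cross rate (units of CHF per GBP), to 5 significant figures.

1 GBP ÷ 0.037259 = 26.8392 ZAR
26.8392 ZAR ÷ 23.008 = 1.16651 CHF

GBP/CHF = 1.1665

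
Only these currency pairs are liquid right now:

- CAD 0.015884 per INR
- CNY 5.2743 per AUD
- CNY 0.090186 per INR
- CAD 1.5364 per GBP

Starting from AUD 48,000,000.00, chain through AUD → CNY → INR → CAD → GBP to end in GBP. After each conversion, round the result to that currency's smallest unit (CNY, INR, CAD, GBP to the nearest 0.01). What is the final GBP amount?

GBP 29,021,678.10

AUD 48,000,000.00 × 5.2743 = CNY 253,166,400.00
CNY 253,166,400.00 ÷ 0.090186 = INR 2,807,158,539.02
INR 2,807,158,539.02 × 0.015884 = CAD 44,588,906.23
CAD 44,588,906.23 ÷ 1.5364 = GBP 29,021,678.10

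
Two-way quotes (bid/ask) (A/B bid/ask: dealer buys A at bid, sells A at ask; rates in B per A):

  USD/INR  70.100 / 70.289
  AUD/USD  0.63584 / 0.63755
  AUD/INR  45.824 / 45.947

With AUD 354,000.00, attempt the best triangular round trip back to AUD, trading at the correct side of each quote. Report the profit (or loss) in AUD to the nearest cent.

Best loop AUD → INR → USD → AUD:
AUD 354,000.00 × 45.824 (sell AUD at bid) = INR 16,221,696.00
INR 16,221,696.00 ÷ 70.289 (buy USD at ask) = USD 230,785.70
USD 230,785.70 ÷ 0.63755 (buy AUD at ask) = AUD 361,988.39

Net profit: AUD 7,988.39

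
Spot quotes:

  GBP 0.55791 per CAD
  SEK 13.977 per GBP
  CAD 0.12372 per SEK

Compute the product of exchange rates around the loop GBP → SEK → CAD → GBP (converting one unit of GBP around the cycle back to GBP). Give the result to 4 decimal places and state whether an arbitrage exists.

0.9648 (arbitrage exists)

Around GBP → SEK → CAD → GBP: 1 × 13.977 × 0.12372 × 0.55791 = 0.964757
Product < 1; profitable direction is GBP → CAD → SEK → GBP.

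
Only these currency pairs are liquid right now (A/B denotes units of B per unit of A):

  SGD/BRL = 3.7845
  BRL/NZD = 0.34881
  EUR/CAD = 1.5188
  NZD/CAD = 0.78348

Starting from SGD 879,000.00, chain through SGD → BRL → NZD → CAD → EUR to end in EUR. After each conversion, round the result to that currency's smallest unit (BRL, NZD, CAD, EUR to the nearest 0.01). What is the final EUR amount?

EUR 598,568.20

SGD 879,000.00 × 3.7845 = BRL 3,326,575.50
BRL 3,326,575.50 × 0.34881 = NZD 1,160,342.80
NZD 1,160,342.80 × 0.78348 = CAD 909,105.38
CAD 909,105.38 ÷ 1.5188 = EUR 598,568.20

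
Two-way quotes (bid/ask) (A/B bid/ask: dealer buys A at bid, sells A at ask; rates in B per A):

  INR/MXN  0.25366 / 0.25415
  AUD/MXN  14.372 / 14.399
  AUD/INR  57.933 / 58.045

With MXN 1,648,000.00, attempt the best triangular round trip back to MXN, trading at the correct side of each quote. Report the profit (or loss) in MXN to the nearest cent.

Best loop MXN → AUD → INR → MXN:
MXN 1,648,000.00 ÷ 14.399 (buy AUD at ask) = AUD 114,452.39
AUD 114,452.39 × 57.933 (sell AUD at bid) = INR 6,630,570.46
INR 6,630,570.46 × 0.25366 (sell INR at bid) = MXN 1,681,910.50

Net profit: MXN 33,910.50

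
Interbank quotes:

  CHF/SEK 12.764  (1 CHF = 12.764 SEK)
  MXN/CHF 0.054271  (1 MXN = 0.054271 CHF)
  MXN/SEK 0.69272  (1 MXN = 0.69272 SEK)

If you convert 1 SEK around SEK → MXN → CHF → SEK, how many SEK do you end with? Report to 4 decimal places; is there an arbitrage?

1.0000 (no arbitrage)

Around SEK → MXN → CHF → SEK: 1 ÷ 0.69272 × 0.054271 × 12.764 = 0.999993
Product ≈ 1 (deviation 0.001%, within rounding noise).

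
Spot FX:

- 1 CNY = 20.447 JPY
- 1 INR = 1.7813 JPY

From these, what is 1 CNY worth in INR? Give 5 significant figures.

CNY/INR = 11.479

1 CNY × 20.447 = 20.447 JPY
20.447 JPY ÷ 1.7813 = 11.4787 INR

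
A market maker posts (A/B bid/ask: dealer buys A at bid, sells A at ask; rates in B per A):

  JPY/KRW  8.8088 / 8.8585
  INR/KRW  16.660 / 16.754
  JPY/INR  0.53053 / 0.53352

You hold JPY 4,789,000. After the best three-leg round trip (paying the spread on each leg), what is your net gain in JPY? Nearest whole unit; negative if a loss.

Best loop JPY → INR → KRW → JPY:
JPY 4,789,000 × 0.53053 (sell JPY at bid) = INR 2,540,708.17
INR 2,540,708.17 × 16.660 (sell INR at bid) = KRW 42,328,198
KRW 42,328,198 ÷ 8.8585 (buy JPY at ask) = JPY 4,778,258

Net result: JPY -10,742 (no profitable arbitrage after spreads)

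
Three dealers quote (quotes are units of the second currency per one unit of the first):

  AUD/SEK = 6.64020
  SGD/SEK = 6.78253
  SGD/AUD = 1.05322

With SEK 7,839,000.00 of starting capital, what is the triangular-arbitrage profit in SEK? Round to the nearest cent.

Profitable loop is SEK → SGD → AUD → SEK:
SEK 7,839,000.00 ÷ 6.78253 = SGD 1,155,763.41
SGD 1,155,763.41 × 1.05322 = AUD 1,217,273.14
AUD 1,217,273.14 × 6.64020 = SEK 8,082,937.09
Profit = SEK 8,082,937.09 − SEK 7,839,000.00

Profit: SEK 243,937.09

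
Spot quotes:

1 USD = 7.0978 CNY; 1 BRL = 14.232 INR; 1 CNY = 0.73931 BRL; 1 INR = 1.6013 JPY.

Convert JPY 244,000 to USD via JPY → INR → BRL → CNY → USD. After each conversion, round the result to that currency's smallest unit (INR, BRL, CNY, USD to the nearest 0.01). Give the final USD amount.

JPY 244,000 ÷ 1.6013 = INR 152,376.19
INR 152,376.19 ÷ 14.232 = BRL 10,706.59
BRL 10,706.59 ÷ 0.73931 = CNY 14,481.87
CNY 14,481.87 ÷ 7.0978 = USD 2,040.33

USD 2,040.33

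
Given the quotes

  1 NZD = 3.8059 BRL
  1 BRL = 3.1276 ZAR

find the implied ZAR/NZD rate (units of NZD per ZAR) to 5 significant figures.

1 ZAR ÷ 3.1276 = 0.319734 BRL
0.319734 BRL ÷ 3.8059 = 0.0840101 NZD

ZAR/NZD = 0.084010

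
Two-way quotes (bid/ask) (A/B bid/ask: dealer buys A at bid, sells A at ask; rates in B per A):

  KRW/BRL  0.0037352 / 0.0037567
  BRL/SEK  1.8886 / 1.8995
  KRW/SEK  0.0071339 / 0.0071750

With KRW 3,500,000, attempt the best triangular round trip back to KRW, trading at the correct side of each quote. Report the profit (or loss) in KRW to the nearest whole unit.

Best loop KRW → SEK → BRL → KRW:
KRW 3,500,000 × 0.0071339 (sell KRW at bid) = SEK 24,968.65
SEK 24,968.65 ÷ 1.8995 (buy BRL at ask) = BRL 13,144.85
BRL 13,144.85 ÷ 0.0037567 (buy KRW at ask) = KRW 3,499,043

Net result: KRW -957 (no profitable arbitrage after spreads)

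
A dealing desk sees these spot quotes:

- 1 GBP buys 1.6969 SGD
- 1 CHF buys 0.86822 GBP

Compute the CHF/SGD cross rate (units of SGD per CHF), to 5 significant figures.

1 CHF × 0.86822 = 0.86822 GBP
0.86822 GBP × 1.6969 = 1.47328 SGD

CHF/SGD = 1.4733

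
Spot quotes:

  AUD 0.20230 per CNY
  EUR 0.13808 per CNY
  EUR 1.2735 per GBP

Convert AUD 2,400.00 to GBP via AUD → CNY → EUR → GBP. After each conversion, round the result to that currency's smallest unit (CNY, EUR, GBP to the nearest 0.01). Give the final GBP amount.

GBP 1,286.31

AUD 2,400.00 ÷ 0.20230 = CNY 11,863.57
CNY 11,863.57 × 0.13808 = EUR 1,638.12
EUR 1,638.12 ÷ 1.2735 = GBP 1,286.31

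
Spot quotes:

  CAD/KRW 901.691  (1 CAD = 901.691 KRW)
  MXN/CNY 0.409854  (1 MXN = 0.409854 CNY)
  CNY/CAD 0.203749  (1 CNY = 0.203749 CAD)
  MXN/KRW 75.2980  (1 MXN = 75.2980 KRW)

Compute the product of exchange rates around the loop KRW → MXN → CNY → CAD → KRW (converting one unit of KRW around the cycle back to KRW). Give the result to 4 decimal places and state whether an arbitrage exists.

1.0000 (no arbitrage)

Around KRW → MXN → CNY → CAD → KRW: 1 ÷ 75.2980 × 0.409854 × 0.203749 × 901.691 = 0.999998
Product ≈ 1 (deviation 0.000%, within rounding noise).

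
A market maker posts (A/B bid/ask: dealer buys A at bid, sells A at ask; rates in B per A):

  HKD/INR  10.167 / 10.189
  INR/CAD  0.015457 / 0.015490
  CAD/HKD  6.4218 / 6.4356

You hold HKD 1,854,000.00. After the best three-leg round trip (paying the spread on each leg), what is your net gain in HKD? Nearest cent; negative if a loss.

Net profit: HKD 17,046.31

Best loop HKD → INR → CAD → HKD:
HKD 1,854,000.00 × 10.167 (sell HKD at bid) = INR 18,849,618.00
INR 18,849,618.00 × 0.015457 (sell INR at bid) = CAD 291,358.55
CAD 291,358.55 × 6.4218 (sell CAD at bid) = HKD 1,871,046.31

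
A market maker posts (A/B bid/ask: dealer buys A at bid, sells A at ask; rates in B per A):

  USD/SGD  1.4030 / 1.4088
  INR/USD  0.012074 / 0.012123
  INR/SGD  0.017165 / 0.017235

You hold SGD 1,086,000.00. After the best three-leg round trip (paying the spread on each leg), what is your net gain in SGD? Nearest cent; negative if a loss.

Net profit: SGD 5,475.99

Best loop SGD → USD → INR → SGD:
SGD 1,086,000.00 ÷ 1.4088 (buy USD at ask) = USD 770,868.82
USD 770,868.82 ÷ 0.012123 (buy INR at ask) = INR 63,587,298.90
INR 63,587,298.90 × 0.017165 (sell INR at bid) = SGD 1,091,475.99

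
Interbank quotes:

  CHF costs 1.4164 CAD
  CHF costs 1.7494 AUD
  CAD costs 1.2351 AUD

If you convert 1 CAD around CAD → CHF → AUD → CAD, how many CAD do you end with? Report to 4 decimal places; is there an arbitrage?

1.0000 (no arbitrage)

Around CAD → CHF → AUD → CAD: 1 ÷ 1.4164 × 1.7494 ÷ 1.2351 = 1.000002
Product ≈ 1 (deviation 0.000%, within rounding noise).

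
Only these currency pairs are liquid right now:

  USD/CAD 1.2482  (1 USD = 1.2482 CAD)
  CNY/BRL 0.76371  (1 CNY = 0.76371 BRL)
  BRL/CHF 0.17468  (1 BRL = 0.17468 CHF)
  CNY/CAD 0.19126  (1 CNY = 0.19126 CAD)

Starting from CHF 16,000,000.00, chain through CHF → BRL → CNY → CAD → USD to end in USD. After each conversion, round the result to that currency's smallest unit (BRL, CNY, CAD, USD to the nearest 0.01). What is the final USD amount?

CHF 16,000,000.00 ÷ 0.17468 = BRL 91,596,061.37
BRL 91,596,061.37 ÷ 0.76371 = CNY 119,935,658.00
CNY 119,935,658.00 × 0.19126 = CAD 22,938,893.95
CAD 22,938,893.95 ÷ 1.2482 = USD 18,377,578.87

USD 18,377,578.87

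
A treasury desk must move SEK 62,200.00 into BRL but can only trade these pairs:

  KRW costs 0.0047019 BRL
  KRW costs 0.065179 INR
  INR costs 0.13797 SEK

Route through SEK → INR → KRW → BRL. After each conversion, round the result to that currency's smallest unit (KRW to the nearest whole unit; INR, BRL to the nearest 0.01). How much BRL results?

SEK 62,200.00 ÷ 0.13797 = INR 450,822.64
INR 450,822.64 ÷ 0.065179 = KRW 6,916,685
KRW 6,916,685 × 0.0047019 = BRL 32,521.56

BRL 32,521.56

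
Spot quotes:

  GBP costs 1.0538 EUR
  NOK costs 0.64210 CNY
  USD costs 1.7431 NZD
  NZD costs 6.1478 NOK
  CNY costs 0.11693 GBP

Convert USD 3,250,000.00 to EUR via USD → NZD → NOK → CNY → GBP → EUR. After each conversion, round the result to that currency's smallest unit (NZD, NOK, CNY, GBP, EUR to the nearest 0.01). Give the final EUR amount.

USD 3,250,000.00 × 1.7431 = NZD 5,665,075.00
NZD 5,665,075.00 × 6.1478 = NOK 34,827,748.09
NOK 34,827,748.09 × 0.64210 = CNY 22,362,897.05
CNY 22,362,897.05 × 0.11693 = GBP 2,614,893.55
GBP 2,614,893.55 × 1.0538 = EUR 2,755,574.82

EUR 2,755,574.82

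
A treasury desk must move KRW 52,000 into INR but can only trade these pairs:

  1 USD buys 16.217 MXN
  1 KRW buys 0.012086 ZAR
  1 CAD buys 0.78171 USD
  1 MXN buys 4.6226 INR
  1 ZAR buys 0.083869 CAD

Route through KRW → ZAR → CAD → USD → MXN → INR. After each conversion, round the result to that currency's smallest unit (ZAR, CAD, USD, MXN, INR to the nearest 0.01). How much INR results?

INR 3,088.54

KRW 52,000 × 0.012086 = ZAR 628.47
ZAR 628.47 × 0.083869 = CAD 52.71
CAD 52.71 × 0.78171 = USD 41.20
USD 41.20 × 16.217 = MXN 668.14
MXN 668.14 × 4.6226 = INR 3,088.54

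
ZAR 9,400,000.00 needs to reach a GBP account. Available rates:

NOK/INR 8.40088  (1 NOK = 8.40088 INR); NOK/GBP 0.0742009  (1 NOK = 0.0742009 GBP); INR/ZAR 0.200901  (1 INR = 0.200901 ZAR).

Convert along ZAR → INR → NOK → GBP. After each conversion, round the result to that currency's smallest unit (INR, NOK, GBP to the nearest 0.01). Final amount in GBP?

ZAR 9,400,000.00 ÷ 0.200901 = INR 46,789,214.59
INR 46,789,214.59 ÷ 8.40088 = NOK 5,569,561.12
NOK 5,569,561.12 × 0.0742009 = GBP 413,266.45

GBP 413,266.45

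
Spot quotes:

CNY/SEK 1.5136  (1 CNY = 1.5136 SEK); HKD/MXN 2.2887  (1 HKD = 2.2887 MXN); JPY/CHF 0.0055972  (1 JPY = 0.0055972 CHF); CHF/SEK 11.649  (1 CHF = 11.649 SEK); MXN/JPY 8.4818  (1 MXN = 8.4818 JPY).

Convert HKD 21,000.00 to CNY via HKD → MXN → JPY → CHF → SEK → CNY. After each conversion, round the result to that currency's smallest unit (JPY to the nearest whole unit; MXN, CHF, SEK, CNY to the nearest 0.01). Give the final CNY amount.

CNY 17,560.78

HKD 21,000.00 × 2.2887 = MXN 48,062.70
MXN 48,062.70 × 8.4818 = JPY 407,658
JPY 407,658 × 0.0055972 = CHF 2,281.74
CHF 2,281.74 × 11.649 = SEK 26,579.99
SEK 26,579.99 ÷ 1.5136 = CNY 17,560.78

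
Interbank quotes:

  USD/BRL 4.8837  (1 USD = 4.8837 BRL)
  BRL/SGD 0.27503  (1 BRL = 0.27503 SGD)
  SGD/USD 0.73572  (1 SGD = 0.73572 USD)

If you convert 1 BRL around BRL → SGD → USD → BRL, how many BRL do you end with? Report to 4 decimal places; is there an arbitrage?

Around BRL → SGD → USD → BRL: 1 × 0.27503 × 0.73572 × 4.8837 = 0.988193
Product < 1; profitable direction is BRL → USD → SGD → BRL.

0.9882 (arbitrage exists)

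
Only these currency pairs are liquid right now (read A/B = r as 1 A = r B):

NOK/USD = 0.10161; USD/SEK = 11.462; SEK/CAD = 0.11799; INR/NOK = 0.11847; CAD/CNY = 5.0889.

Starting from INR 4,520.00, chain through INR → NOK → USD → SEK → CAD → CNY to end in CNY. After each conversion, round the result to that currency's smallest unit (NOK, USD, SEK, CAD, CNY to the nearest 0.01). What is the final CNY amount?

CNY 374.44

INR 4,520.00 × 0.11847 = NOK 535.48
NOK 535.48 × 0.10161 = USD 54.41
USD 54.41 × 11.462 = SEK 623.65
SEK 623.65 × 0.11799 = CAD 73.58
CAD 73.58 × 5.0889 = CNY 374.44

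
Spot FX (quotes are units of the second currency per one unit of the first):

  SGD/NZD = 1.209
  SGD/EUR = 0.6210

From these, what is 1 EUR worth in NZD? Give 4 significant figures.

1 EUR ÷ 0.6210 = 1.61031 SGD
1.61031 SGD × 1.209 = 1.94686 NZD

EUR/NZD = 1.947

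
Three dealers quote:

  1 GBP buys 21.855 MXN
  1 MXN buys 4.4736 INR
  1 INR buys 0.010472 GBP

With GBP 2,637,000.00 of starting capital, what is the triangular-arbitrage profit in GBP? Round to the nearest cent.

Profitable loop is GBP → MXN → INR → GBP:
GBP 2,637,000.00 × 21.855 = MXN 57,631,635.00
MXN 57,631,635.00 × 4.4736 = INR 257,820,882.34
INR 257,820,882.34 × 0.010472 = GBP 2,699,900.28
Profit = GBP 2,699,900.28 − GBP 2,637,000.00

Profit: GBP 62,900.28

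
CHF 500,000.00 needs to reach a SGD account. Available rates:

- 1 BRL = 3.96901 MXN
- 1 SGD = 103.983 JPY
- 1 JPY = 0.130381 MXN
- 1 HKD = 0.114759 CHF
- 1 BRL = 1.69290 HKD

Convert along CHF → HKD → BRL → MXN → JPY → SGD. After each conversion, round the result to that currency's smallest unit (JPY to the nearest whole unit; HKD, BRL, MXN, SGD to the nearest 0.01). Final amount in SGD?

CHF 500,000.00 ÷ 0.114759 = HKD 4,356,956.75
HKD 4,356,956.75 ÷ 1.69290 = BRL 2,573,664.57
BRL 2,573,664.57 × 3.96901 = MXN 10,214,900.41
MXN 10,214,900.41 ÷ 0.130381 = JPY 78,346,541
JPY 78,346,541 ÷ 103.983 = SGD 753,455.29

SGD 753,455.29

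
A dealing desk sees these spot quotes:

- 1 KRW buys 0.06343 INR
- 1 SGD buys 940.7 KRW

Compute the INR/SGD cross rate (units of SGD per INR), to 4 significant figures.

INR/SGD = 0.01676

1 INR ÷ 0.06343 = 15.7654 KRW
15.7654 KRW ÷ 940.7 = 0.0167592 SGD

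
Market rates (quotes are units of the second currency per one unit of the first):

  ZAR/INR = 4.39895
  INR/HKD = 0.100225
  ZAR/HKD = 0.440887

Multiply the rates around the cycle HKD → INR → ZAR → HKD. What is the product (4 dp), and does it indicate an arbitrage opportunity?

Around HKD → INR → ZAR → HKD: 1 ÷ 0.100225 ÷ 4.39895 × 0.440887 = 1.000005
Product ≈ 1 (deviation 0.001%, within rounding noise).

1.0000 (no arbitrage)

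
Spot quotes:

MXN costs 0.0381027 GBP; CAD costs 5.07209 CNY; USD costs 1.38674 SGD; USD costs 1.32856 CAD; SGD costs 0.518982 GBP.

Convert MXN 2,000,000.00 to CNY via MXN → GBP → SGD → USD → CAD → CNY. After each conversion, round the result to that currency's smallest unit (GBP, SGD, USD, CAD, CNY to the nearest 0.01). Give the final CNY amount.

CNY 713,520.62

MXN 2,000,000.00 × 0.0381027 = GBP 76,205.40
GBP 76,205.40 ÷ 0.518982 = SGD 146,836.31
SGD 146,836.31 ÷ 1.38674 = USD 105,885.97
USD 105,885.97 × 1.32856 = CAD 140,675.86
CAD 140,675.86 × 5.07209 = CNY 713,520.62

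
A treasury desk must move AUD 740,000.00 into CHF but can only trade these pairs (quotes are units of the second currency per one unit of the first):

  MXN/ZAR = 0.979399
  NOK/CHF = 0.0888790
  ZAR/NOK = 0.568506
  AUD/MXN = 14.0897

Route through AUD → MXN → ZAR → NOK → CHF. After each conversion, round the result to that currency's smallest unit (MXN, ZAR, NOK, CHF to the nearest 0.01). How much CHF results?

AUD 740,000.00 × 14.0897 = MXN 10,426,378.00
MXN 10,426,378.00 × 0.979399 = ZAR 10,211,584.19
ZAR 10,211,584.19 × 0.568506 = NOK 5,805,346.88
NOK 5,805,346.88 × 0.0888790 = CHF 515,973.43

CHF 515,973.43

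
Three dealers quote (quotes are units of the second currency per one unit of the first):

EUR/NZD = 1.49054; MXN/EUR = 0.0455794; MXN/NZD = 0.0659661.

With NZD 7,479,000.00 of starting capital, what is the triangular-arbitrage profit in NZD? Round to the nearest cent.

Profitable loop is NZD → MXN → EUR → NZD:
NZD 7,479,000.00 ÷ 0.0659661 = MXN 113,376,416.07
MXN 113,376,416.07 × 0.0455794 = EUR 5,167,629.02
EUR 5,167,629.02 × 1.49054 = NZD 7,702,557.76
Profit = NZD 7,702,557.76 − NZD 7,479,000.00

Profit: NZD 223,557.76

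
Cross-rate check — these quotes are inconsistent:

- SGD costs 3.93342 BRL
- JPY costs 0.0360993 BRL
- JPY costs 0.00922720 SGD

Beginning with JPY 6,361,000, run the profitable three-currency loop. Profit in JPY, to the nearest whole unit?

Profit: JPY 34,388

Profitable loop is JPY → SGD → BRL → JPY:
JPY 6,361,000 × 0.00922720 = SGD 58,694.22
SGD 58,694.22 × 3.93342 = BRL 230,869.02
BRL 230,869.02 ÷ 0.0360993 = JPY 6,395,388
Profit = JPY 6,395,388 − JPY 6,361,000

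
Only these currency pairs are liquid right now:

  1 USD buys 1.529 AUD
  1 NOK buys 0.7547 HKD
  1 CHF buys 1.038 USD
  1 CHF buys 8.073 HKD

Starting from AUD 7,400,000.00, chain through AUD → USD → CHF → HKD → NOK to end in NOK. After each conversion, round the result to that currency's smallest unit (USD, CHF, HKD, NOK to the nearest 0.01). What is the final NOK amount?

AUD 7,400,000.00 ÷ 1.529 = USD 4,839,764.55
USD 4,839,764.55 ÷ 1.038 = CHF 4,662,586.27
CHF 4,662,586.27 × 8.073 = HKD 37,641,058.96
HKD 37,641,058.96 ÷ 0.7547 = NOK 49,875,525.32

NOK 49,875,525.32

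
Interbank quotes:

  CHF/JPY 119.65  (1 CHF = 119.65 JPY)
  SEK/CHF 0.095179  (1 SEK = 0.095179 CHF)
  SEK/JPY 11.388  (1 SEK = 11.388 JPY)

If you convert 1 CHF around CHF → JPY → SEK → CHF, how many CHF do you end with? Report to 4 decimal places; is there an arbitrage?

Around CHF → JPY → SEK → CHF: 1 × 119.65 ÷ 11.388 × 0.095179 = 1.000015
Product ≈ 1 (deviation 0.001%, within rounding noise).

1.0000 (no arbitrage)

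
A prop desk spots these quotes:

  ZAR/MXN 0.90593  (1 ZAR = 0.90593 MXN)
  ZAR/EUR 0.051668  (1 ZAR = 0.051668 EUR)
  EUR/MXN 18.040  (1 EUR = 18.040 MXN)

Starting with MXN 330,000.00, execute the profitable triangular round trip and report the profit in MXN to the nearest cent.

Profit: MXN 9,529.48

Profitable loop is MXN → ZAR → EUR → MXN:
MXN 330,000.00 ÷ 0.90593 = ZAR 364,266.55
ZAR 364,266.55 × 0.051668 = EUR 18,820.92
EUR 18,820.92 × 18.040 = MXN 339,529.48
Profit = MXN 339,529.48 − MXN 330,000.00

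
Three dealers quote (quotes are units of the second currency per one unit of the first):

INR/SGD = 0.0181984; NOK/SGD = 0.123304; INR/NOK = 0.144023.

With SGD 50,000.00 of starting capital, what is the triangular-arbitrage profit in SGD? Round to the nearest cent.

Profit: SGD 1,238.24

Profitable loop is SGD → NOK → INR → SGD:
SGD 50,000.00 ÷ 0.123304 = NOK 405,501.85
NOK 405,501.85 ÷ 0.144023 = INR 2,815,535.36
INR 2,815,535.36 × 0.0181984 = SGD 51,238.24
Profit = SGD 51,238.24 − SGD 50,000.00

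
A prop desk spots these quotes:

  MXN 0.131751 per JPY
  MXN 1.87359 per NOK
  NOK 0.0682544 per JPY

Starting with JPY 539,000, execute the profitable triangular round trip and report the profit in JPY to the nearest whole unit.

Profit: JPY 16,313

Profitable loop is JPY → MXN → NOK → JPY:
JPY 539,000 × 0.131751 = MXN 71,013.79
MXN 71,013.79 ÷ 1.87359 = NOK 37,902.52
NOK 37,902.52 ÷ 0.0682544 = JPY 555,313
Profit = JPY 555,313 − JPY 539,000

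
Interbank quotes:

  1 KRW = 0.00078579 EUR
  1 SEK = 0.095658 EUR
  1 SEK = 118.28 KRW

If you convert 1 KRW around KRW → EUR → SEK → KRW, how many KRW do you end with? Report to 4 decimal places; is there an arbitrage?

Around KRW → EUR → SEK → KRW: 1 × 0.00078579 ÷ 0.095658 × 118.28 = 0.971620
Product < 1; profitable direction is KRW → SEK → EUR → KRW.

0.9716 (arbitrage exists)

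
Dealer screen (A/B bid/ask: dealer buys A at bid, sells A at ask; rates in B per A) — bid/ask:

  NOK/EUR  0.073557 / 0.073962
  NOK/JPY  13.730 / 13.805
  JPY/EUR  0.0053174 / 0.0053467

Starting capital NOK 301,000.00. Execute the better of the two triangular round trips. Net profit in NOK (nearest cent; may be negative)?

Net result: NOK -1,036.59 (no profitable arbitrage after spreads)

Best loop NOK → EUR → JPY → NOK:
NOK 301,000.00 × 0.073557 (sell NOK at bid) = EUR 22,140.66
EUR 22,140.66 ÷ 0.0053467 (buy JPY at ask) = JPY 4,140,995
JPY 4,140,995 ÷ 13.805 (buy NOK at ask) = NOK 299,963.41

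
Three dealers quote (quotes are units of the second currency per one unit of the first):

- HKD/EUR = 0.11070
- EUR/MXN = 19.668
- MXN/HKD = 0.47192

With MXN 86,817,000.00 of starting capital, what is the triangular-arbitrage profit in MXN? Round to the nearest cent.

Profitable loop is MXN → HKD → EUR → MXN:
MXN 86,817,000.00 × 0.47192 = HKD 40,970,678.64
HKD 40,970,678.64 × 0.11070 = EUR 4,535,454.13
EUR 4,535,454.13 × 19.668 = MXN 89,203,311.74
Profit = MXN 89,203,311.74 − MXN 86,817,000.00

Profit: MXN 2,386,311.74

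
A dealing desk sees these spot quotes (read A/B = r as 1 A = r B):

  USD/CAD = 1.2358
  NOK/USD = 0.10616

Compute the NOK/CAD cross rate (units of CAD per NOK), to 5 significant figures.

1 NOK × 0.10616 = 0.10616 USD
0.10616 USD × 1.2358 = 0.131193 CAD

NOK/CAD = 0.13119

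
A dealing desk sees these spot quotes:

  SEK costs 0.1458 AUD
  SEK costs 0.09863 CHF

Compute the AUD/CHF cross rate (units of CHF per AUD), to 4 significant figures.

AUD/CHF = 0.6765

1 AUD ÷ 0.1458 = 6.85871 SEK
6.85871 SEK × 0.09863 = 0.676475 CHF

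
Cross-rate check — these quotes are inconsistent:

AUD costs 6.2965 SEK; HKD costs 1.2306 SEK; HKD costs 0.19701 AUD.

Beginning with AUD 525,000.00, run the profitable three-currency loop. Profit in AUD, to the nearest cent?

Profit: AUD 4,212.23

Profitable loop is AUD → SEK → HKD → AUD:
AUD 525,000.00 × 6.2965 = SEK 3,305,662.50
SEK 3,305,662.50 ÷ 1.2306 = HKD 2,686,220.14
HKD 2,686,220.14 × 0.19701 = AUD 529,212.23
Profit = AUD 529,212.23 − AUD 525,000.00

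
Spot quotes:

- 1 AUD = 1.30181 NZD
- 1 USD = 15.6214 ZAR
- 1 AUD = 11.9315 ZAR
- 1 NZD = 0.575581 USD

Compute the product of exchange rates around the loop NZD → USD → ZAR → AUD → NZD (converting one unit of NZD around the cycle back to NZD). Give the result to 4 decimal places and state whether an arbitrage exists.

0.9810 (arbitrage exists)

Around NZD → USD → ZAR → AUD → NZD: 1 × 0.575581 × 15.6214 ÷ 11.9315 × 1.30181 = 0.981022
Product < 1; profitable direction is NZD → AUD → ZAR → USD → NZD.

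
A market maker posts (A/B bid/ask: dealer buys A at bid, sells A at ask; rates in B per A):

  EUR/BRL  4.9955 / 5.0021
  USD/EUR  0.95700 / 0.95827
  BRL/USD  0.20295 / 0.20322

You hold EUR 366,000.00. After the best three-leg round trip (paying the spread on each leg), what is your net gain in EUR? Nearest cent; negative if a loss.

Net profit: EUR 9,728.71

Best loop EUR → USD → BRL → EUR:
EUR 366,000.00 ÷ 0.95827 (buy USD at ask) = USD 381,938.28
USD 381,938.28 ÷ 0.20322 (buy BRL at ask) = BRL 1,879,432.56
BRL 1,879,432.56 ÷ 5.0021 (buy EUR at ask) = EUR 375,728.71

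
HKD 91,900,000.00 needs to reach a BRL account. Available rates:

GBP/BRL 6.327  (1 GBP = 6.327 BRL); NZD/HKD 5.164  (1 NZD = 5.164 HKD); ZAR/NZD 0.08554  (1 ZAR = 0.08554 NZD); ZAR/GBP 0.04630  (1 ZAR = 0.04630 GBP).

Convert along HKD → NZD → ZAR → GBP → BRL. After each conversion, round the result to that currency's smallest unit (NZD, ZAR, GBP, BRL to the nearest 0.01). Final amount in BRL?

BRL 60,945,108.86

HKD 91,900,000.00 ÷ 5.164 = NZD 17,796,281.95
NZD 17,796,281.95 ÷ 0.08554 = ZAR 208,046,316.93
ZAR 208,046,316.93 × 0.04630 = GBP 9,632,544.47
GBP 9,632,544.47 × 6.327 = BRL 60,945,108.86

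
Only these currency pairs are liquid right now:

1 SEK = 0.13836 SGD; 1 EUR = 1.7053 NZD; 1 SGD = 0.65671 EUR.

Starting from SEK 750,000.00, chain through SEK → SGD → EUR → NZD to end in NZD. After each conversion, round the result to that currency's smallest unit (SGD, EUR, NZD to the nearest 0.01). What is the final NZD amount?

NZD 116,210.74

SEK 750,000.00 × 0.13836 = SGD 103,770.00
SGD 103,770.00 × 0.65671 = EUR 68,146.80
EUR 68,146.80 × 1.7053 = NZD 116,210.74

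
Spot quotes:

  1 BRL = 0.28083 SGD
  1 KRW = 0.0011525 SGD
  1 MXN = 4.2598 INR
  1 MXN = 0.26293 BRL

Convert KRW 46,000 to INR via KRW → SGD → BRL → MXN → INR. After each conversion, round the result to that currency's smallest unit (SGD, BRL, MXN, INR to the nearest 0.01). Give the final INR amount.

KRW 46,000 × 0.0011525 = SGD 53.02
SGD 53.02 ÷ 0.28083 = BRL 188.80
BRL 188.80 ÷ 0.26293 = MXN 718.06
MXN 718.06 × 4.2598 = INR 3,058.79

INR 3,058.79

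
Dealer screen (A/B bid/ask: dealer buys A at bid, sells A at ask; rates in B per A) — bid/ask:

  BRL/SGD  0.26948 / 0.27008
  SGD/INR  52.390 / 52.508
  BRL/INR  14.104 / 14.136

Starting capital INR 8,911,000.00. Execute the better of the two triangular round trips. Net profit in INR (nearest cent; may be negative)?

Best loop INR → BRL → SGD → INR:
INR 8,911,000.00 ÷ 14.136 (buy BRL at ask) = BRL 630,376.34
BRL 630,376.34 × 0.26948 (sell BRL at bid) = SGD 169,873.82
SGD 169,873.82 × 52.390 (sell SGD at bid) = INR 8,899,689.28

Net result: INR -11,310.72 (no profitable arbitrage after spreads)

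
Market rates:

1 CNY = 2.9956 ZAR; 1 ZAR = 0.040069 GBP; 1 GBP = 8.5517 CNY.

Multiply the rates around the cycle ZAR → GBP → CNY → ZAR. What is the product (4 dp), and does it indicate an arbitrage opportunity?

Around ZAR → GBP → CNY → ZAR: 1 × 0.040069 × 8.5517 × 2.9956 = 1.026467
Product > 1; profitable direction is ZAR → GBP → CNY → ZAR.

1.0265 (arbitrage exists)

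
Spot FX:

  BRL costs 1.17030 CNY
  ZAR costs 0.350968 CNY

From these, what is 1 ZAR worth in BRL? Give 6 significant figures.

ZAR/BRL = 0.299896

1 ZAR × 0.350968 = 0.350968 CNY
0.350968 CNY ÷ 1.17030 = 0.299896 BRL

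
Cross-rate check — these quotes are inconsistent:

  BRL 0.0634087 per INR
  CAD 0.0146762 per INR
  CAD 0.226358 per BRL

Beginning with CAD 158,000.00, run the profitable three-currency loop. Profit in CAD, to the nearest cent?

Profit: CAD 3,557.09

Profitable loop is CAD → BRL → INR → CAD:
CAD 158,000.00 ÷ 0.226358 = BRL 698,009.35
BRL 698,009.35 ÷ 0.0634087 = INR 11,008,100.59
INR 11,008,100.59 × 0.0146762 = CAD 161,557.09
Profit = CAD 161,557.09 − CAD 158,000.00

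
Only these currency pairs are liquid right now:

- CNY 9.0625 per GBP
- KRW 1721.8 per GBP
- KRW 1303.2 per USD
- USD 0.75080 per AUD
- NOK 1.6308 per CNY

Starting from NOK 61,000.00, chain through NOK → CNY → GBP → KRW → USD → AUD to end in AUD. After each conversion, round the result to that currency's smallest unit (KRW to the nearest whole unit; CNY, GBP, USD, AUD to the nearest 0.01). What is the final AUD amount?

NOK 61,000.00 ÷ 1.6308 = CNY 37,404.95
CNY 37,404.95 ÷ 9.0625 = GBP 4,127.44
GBP 4,127.44 × 1721.8 = KRW 7,106,626
KRW 7,106,626 ÷ 1303.2 = USD 5,453.21
USD 5,453.21 ÷ 0.75080 = AUD 7,263.20

AUD 7,263.20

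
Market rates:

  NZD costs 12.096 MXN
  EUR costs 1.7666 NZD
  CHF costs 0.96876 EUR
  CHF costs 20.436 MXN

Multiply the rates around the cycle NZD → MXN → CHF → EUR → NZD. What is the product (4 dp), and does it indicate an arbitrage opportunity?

1.0130 (arbitrage exists)

Around NZD → MXN → CHF → EUR → NZD: 1 × 12.096 ÷ 20.436 × 0.96876 × 1.7666 = 1.012979
Product > 1; profitable direction is NZD → MXN → CHF → EUR → NZD.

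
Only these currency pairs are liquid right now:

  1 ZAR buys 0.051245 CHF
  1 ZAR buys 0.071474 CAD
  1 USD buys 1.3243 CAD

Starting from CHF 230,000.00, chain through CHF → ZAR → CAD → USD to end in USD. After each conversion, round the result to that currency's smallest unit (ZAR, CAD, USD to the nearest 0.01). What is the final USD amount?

USD 242,235.64

CHF 230,000.00 ÷ 0.051245 = ZAR 4,488,242.76
ZAR 4,488,242.76 × 0.071474 = CAD 320,792.66
CAD 320,792.66 ÷ 1.3243 = USD 242,235.64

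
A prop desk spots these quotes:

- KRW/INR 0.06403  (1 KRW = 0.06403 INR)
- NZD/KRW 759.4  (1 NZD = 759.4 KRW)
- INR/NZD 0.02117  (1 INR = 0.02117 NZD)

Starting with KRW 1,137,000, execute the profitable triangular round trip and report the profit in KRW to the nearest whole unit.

Profitable loop is KRW → INR → NZD → KRW:
KRW 1,137,000 × 0.06403 = INR 72,802.11
INR 72,802.11 × 0.02117 = NZD 1,541.22
NZD 1,541.22 × 759.4 = KRW 1,170,403
Profit = KRW 1,170,403 − KRW 1,137,000

Profit: KRW 33,403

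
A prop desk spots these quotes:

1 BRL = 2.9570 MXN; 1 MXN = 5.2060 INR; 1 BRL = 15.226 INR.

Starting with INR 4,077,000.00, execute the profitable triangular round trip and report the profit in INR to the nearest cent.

Profit: INR 45,022.65

Profitable loop is INR → BRL → MXN → INR:
INR 4,077,000.00 ÷ 15.226 = BRL 267,765.66
BRL 267,765.66 × 2.9570 = MXN 791,783.07
MXN 791,783.07 × 5.2060 = INR 4,122,022.65
Profit = INR 4,122,022.65 − INR 4,077,000.00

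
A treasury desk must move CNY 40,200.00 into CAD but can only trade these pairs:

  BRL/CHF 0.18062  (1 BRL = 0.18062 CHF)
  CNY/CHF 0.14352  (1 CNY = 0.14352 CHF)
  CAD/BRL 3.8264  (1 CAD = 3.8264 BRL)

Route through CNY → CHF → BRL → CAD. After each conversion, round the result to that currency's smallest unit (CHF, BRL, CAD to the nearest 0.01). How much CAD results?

CAD 8,347.99

CNY 40,200.00 × 0.14352 = CHF 5,769.50
CHF 5,769.50 ÷ 0.18062 = BRL 31,942.75
BRL 31,942.75 ÷ 3.8264 = CAD 8,347.99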